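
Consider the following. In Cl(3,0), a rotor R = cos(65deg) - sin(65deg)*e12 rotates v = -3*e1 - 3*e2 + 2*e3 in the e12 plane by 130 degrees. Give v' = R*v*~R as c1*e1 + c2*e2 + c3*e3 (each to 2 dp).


Rotor R = cos(65deg) - sin(65deg)*e12
Rotation angle theta = 2 * 65 = 130 degrees in the e12 plane (e1 -> e2).
The component perpendicular to the plane (e3) is invariant: v'_3 = v3 = 2.00
cos(130deg) = -0.6428, sin(130deg) = 0.7660
v'_1 = v1*cos(theta) - v2*sin(theta) = -3*(-0.6428) - (-3)*0.7660 = 4.23
v'_2 = v1*sin(theta) + v2*cos(theta) = -3*0.7660 + (-3)*(-0.6428) = -0.37
v' = 4.23*e1 - 0.37*e2 + 2.00*e3


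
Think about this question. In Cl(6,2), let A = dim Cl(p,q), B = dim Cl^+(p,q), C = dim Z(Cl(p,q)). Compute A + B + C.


n = 6 + 2 = 8
Total dim = 2^8 = 256
Even subalgebra dim = 2^7 = 128
n is even, so center dim = 1
Sum = 256 + 128 + 1 = 385


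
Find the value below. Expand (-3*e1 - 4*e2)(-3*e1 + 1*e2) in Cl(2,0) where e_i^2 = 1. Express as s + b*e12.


Expand: (-3*e1 - 4*e2)(-3*e1 + 1*e2)
= (-3)*(-3)*e1e1 + (-3)*1*e1e2 + (-4)*(-3)*e2e1 + (-4)*1*e2e2
Using e1^2 = e2^2 = 1, e2e1 = -e1e2:
Scalar part s = (-3)*(-3) + (-4)*1 = 9 + (-4) = 5
Bivector part b = (-3)*1 - (-4)*(-3) = -3 - 12 = -15
uv = 5 - 15*e12


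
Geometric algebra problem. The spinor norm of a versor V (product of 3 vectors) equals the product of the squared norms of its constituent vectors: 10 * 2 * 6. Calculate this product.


Spinor norm N(V) = |v1|^2 * |v2|^2 * ... * |v3|^2
= 10 * 2 * 6
Running product: 10, 20, 120
N(V) = 120


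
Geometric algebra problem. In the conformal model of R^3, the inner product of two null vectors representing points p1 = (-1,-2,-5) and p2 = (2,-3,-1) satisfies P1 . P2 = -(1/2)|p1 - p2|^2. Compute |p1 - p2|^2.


p1 - p2 = (-3, 1, -4)
|p1 - p2|^2 = (-3)^2 + 1^2 + (-4)^2
= 9 + 1 + 16
= 26


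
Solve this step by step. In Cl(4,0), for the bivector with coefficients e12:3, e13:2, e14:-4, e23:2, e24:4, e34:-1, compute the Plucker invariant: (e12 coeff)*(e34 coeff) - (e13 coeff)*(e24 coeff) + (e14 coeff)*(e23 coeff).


Plucker relation: af - be + cd
a*f = 3*(-1) = -3
b*e = 2*4 = 8
c*d = (-4)*2 = -8
af - be + cd = -3 - 8 + (-8)
= -19


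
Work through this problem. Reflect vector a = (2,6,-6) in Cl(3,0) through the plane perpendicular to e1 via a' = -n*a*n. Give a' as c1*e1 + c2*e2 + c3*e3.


Reflection formula: a' = -n*a*n, with n = e1 (unit vector, n^2 = 1).
For reflection through hyperplane perp to e1:
The component along e1 flips sign, others stay.
a = (2, 6, -6)
a' = (-2, 6, -6)
a' = -2*e1 + 6*e2 - 6*e3


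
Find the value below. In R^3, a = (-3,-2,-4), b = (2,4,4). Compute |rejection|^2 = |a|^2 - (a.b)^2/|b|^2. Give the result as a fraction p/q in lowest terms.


|a|^2 = (-3)^2 + (-2)^2 + (-4)^2 = 29
|b|^2 = 2^2 + 4^2 + 4^2 = 36
a . b = (-3)*2 + (-2)*4 + (-4)*4 = -30
(a.b)^2 = (-30)^2 = 900
|rej|^2 = 29 - 900/36
= (1044 - 900)/36
= 144/36
In lowest terms: 4/1


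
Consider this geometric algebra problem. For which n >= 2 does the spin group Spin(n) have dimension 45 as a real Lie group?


dim Spin(n) = dim so(n) = n(n-1)/2.
Solve n(n-1)/2 = 45, i.e. n^2 - n - 90 = 0.
Discriminant = 1 + 8*45 = 361
n = (1 + sqrt(361))/2 = (1 + 19)/2 = 10


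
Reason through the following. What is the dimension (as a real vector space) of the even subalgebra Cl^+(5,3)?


Even subalgebra dimension = 2^(n-1)
n = 5 + 3 = 8
2^(8 - 1) = 2^7 = 128
Verification: sum of C(8,k) for even k = 1 + 28 + 70 + 28 + 1 = 128
Result = 128


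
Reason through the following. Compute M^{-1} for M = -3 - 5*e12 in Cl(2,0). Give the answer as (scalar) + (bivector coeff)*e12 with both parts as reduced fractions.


M = -3 - 5*e12, where e12^2 = -1.
Since M commutes with its reverse ~M = a - b*e12, M * ~M = a^2 - b^2*e12^2 = a^2 + b^2.
So M^{-1} = ~M / (a^2 + b^2) = (a - b*e12)/(a^2 + b^2).
a^2 + b^2 = 9 + 25 = 34
Scalar part = -3/34 = -3/34
Bivector coeff = 5/34 = 5/34
M^{-1} = -3/34 + 5/34*e12


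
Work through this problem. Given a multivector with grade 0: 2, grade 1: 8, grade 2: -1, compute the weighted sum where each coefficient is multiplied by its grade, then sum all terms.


Grade-weighted sum = sum of grade_k * coefficient_k
0*2 = 0
1*8 = 8
2*(-1) = -2
Total = 0 + 8 + (-2) = 6


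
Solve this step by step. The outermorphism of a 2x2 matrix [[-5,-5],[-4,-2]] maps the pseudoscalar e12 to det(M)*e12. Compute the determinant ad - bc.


The outermorphism of a linear map f sends e1^e2 to f(e1)^f(e2).
f(e1) = -5*e1 - 4*e2
f(e2) = -5*e1 - 2*e2
f(e1) ^ f(e2) = (-5*e1 - 4*e2) ^ (-5*e1 - 2*e2)
= (-5)*(-2)*e12 + (-4)*(-5)*e21
= (10 - 20)*e12
= -10*e12
Coefficient = -10


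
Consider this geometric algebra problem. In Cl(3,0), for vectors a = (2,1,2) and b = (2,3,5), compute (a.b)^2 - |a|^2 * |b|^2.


a . b = 2*2 + 1*3 + 2*5
= 4 + 3 + 10 = 17
|a|^2 = 2^2 + 1^2 + 2^2 = 9
|b|^2 = 2^2 + 3^2 + 5^2 = 38
(a.b)^2 = 17^2 = 289
|a|^2 * |b|^2 = 9 * 38 = 342
Result = 289 - 342 = -53


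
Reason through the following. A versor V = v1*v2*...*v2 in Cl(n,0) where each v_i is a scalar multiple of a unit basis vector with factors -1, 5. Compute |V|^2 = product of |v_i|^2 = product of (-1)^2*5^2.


Each vector v_i has |v_i|^2 = s_i^2
Squared scales: (-1)^2 = 1, 5^2 = 25
|V|^2 = 1 * 25
= 25


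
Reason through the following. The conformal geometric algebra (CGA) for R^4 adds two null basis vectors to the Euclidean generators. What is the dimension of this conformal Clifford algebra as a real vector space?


The conformal model of R^4 uses Cl(5,1): the 4 Euclidean generators plus two extra orthogonal generators e+ (e+^2 = +1) and e- (e-^2 = -1), from which the null vectors e0, einf are built.
Number of generators m = 4 + 2 = 6.
dim Cl(p,q) = 2^m = 2^6 = 64


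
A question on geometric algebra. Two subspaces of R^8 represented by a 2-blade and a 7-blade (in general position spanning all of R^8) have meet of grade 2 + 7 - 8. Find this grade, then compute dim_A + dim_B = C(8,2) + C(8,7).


Meet grade = grade(A) + grade(B) - n
= 2 + 7 - 8 = 1
C(8,2) = 28
C(8,7) = 8
dim_A + dim_B = 28 + 8 = 36


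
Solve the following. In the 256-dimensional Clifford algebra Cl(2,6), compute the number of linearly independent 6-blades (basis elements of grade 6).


Number of grade-k basis blades in Cl(p,q) with n = p + q is C(n, k).
n = 2 + 6 = 8
C(8, 6) = 8! / (6! * 2!)
= 40320 / (720 * 2)
= 28


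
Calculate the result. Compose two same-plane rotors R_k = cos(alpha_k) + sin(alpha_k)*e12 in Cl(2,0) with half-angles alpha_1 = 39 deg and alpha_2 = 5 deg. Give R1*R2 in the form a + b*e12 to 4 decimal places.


Same-plane rotors commute and their half-angles add:
R1*R2 = cos(a1 + a2) + sin(a1 + a2)*e12.
a1 + a2 = 39 + 5 = 44 deg
cos(44 deg) = 0.7193
sin(44 deg) = 0.6947
R1*R2 = 0.7193 + 0.6947*e12


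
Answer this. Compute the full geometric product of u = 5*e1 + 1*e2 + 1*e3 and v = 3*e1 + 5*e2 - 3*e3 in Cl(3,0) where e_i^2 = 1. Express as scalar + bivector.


In Cl(3,0): e_i^2 = 1, e_ie_j = -e_je_i for i != j.
Scalar part = u . v = 5*3 + 1*5 + 1*(-3)
= 15 + 5 + (-3) = 17
e12 coeff = 5*5 - 1*3 = 25 - 3 = 22
e13 coeff = 5*(-3) - 1*3 = -15 - 3 = -18
e23 coeff = 1*(-3) - 1*5 = -3 - 5 = -8
uv = 17 + 22*e12 - 18*e13 - 8*e23


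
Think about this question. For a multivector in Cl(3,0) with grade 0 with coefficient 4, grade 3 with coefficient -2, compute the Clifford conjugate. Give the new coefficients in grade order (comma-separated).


Clifford conjugate sign for grade k: (-1)^(k(k+1)/2)
Grade 0: (-1)^(0*1/2) = (-1)^0 = 1, coeff 4 -> 4
Grade 3: (-1)^(3*4/2) = (-1)^6 = 1, coeff -2 -> -2
Conjugated coefficients: 4, -2


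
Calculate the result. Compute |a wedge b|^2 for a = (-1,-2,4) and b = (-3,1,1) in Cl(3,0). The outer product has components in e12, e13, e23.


a wedge b = (a1*b2 - a2*b1)*e12 + (a1*b3 - a3*b1)*e13 + (a2*b3 - a3*b2)*e23
e12 coeff: (-1)*1 - (-2)*(-3) = -1 - 6 = -7
e13 coeff: (-1)*1 - 4*(-3) = -1 - (-12) = 11
e23 coeff: (-2)*1 - 4*1 = -2 - 4 = -6
|a wedge b|^2 = (-7)^2 + 11^2 + (-6)^2
= 49 + 121 + 36
= 206


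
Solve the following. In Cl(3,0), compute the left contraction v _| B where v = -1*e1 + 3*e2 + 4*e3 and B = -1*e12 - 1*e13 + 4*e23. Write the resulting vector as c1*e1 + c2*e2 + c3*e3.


Left contraction v _| B = <vB>_1 (grade-1 part of the geometric product vB).
Using e1_|e12 = e2, e2_|e12 = -e1, e1_|e13 = e3, e3_|e13 = -e1, e2_|e23 = e3, e3_|e23 = -e2:
e1 coeff: -v2*b12 - v3*b13 = -(3)*(-1) - (4)*(-1) = 7
e2 coeff: v1*b12 - v3*b23 = (-1)*(-1) - (4)*(4) = -15
e3 coeff: v1*b13 + v2*b23 = (-1)*(-1) + (3)*(4) = 13
v _| B = 7*e1 - 15*e2 + 13*e3


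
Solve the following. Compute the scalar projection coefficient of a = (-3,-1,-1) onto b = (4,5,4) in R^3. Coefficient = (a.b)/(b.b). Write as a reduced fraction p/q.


Projection coefficient = (a . b) / (b . b)
a . b = (-3)*4 + (-1)*5 + (-1)*4
= -12 + (-5) + (-4) = -21
b . b = 4^2 + 5^2 + 4^2
= 16 + 25 + 16 = 57
Coefficient = -21/57
In lowest terms: -7/19


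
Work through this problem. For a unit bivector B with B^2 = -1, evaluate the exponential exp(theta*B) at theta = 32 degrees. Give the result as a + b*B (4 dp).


For a unit bivector B with B^2 = -1, the exponential series gives
e^(theta*B) = cos(theta) + sin(theta)*B (the GA analogue of Euler's formula).
theta = 32 degrees = 0.558505 rad
cos(32 deg) = 0.8480
sin(32 deg) = 0.5299
exp(theta*B) = 0.8480 + 0.5299*B


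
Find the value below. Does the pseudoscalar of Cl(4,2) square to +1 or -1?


The pseudoscalar I = e1...e_n (product of all n generators) of Cl(p,q) satisfies I^2 = (-1)^(q + n(n-1)/2).
p = 4, q = 2, n = p + q = 6
n(n-1)/2 = 6 * 5 / 2 = 15
Exponent = q + n(n-1)/2 = 2 + 15 = 17
I^2 = (-1)^17 = -1


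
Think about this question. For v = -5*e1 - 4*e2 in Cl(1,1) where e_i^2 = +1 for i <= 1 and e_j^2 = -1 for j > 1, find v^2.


v^2 = sum of c_i^2 * e_i^2
Positive signature terms (e_i^2 = +1): (-5)^2 = 25
Negative signature terms (e_j^2 = -1): (-4)^2 = 16
v^2 = 25 - 16 = 9


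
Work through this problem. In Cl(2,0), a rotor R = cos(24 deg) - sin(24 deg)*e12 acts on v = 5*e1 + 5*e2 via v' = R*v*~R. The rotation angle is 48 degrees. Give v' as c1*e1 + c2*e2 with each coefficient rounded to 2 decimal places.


Rotor R = cos(24deg) - sin(24deg)*e12
Rotation angle theta = 2 * 24 = 48 degrees
v' = R*v*~R rotates v by theta.
cos(48deg) = 0.6691, sin(48deg) = 0.7431
v'_1 = 5*cos(48deg) - 5*sin(48deg)
= 5*0.6691 - 5*0.7431
= -0.37
v'_2 = 5*sin(48deg) + 5*cos(48deg)
= 5*0.7431 + 5*0.6691
= 7.06
v' = -0.37*e1 + 7.06*e2


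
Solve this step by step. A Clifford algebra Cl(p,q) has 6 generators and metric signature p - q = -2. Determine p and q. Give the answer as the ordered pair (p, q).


We need p + q = 6 and p - q = -2.
Adding: 2p = 6 + (-2) = 4, so p = 2.
Then q = 6 - 2 = 4.
(p, q) = (2, 4)


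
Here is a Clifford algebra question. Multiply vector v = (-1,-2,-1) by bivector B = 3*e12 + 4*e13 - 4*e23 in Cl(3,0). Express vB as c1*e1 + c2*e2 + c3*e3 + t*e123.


vB has grade-1 (vector) and grade-3 (trivector) parts: vB = (v _| B) + (v ^ B).
Vector part <vB>_1:
  e1: -v2*b12 - v3*b13 = -(-2)*(3) - (-1)*(4) = 10
  e2: v1*b12 - v3*b23 = (-1)*(3) - (-1)*(-4) = -7
  e3: v1*b13 + v2*b23 = (-1)*(4) + (-2)*(-4) = 4
Trivector part <vB>_3:
  e123: v1*b23 - v2*b13 + v3*b12 = (-1)*(-4) - (-2)*(4) + (-1)*(3) = 9
vB = 10*e1 - 7*e2 + 4*e3 + 9*e123


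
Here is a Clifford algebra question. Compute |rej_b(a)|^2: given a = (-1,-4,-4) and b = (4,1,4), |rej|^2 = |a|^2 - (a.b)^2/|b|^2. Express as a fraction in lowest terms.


|a|^2 = (-1)^2 + (-4)^2 + (-4)^2 = 33
|b|^2 = 4^2 + 1^2 + 4^2 = 33
a . b = (-1)*4 + (-4)*1 + (-4)*4 = -24
(a.b)^2 = (-24)^2 = 576
|rej|^2 = 33 - 576/33
= (1089 - 576)/33
= 513/33
In lowest terms: 171/11


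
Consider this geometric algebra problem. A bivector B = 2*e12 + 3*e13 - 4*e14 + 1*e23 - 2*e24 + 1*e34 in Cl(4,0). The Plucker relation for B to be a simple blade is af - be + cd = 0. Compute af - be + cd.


Plucker relation: af - be + cd
a*f = 2*1 = 2
b*e = 3*(-2) = -6
c*d = (-4)*1 = -4
af - be + cd = 2 - (-6) + (-4)
= 4


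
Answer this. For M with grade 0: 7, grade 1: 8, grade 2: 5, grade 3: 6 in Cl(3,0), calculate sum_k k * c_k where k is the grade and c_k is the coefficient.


Grade-weighted sum = sum of grade_k * coefficient_k
0*7 = 0
1*8 = 8
2*5 = 10
3*6 = 18
Total = 0 + 8 + 10 + 18 = 36


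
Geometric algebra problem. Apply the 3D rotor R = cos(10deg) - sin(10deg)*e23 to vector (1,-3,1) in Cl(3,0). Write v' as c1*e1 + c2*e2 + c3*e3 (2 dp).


Rotor R = cos(10deg) - sin(10deg)*e23
Rotation angle theta = 2 * 10 = 20 degrees in the e23 plane (e2 -> e3).
The component perpendicular to the plane (e1) is invariant: v'_1 = v1 = 1.00
cos(20deg) = 0.9397, sin(20deg) = 0.3420
v'_2 = v2*cos(theta) - v3*sin(theta) = -3*0.9397 - 1*0.3420 = -3.16
v'_3 = v2*sin(theta) + v3*cos(theta) = -3*0.3420 + 1*0.9397 = -0.09
v' = 1.00*e1 - 3.16*e2 - 0.09*e3


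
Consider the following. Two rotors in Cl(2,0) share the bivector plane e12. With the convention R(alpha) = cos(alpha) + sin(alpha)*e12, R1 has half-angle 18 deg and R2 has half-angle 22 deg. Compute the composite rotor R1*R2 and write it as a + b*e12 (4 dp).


Same-plane rotors commute and their half-angles add:
R1*R2 = cos(a1 + a2) + sin(a1 + a2)*e12.
a1 + a2 = 18 + 22 = 40 deg
cos(40 deg) = 0.7660
sin(40 deg) = 0.6428
R1*R2 = 0.7660 + 0.6428*e12


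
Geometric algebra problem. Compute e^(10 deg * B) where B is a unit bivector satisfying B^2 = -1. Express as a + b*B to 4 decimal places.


For a unit bivector B with B^2 = -1, the exponential series gives
e^(theta*B) = cos(theta) + sin(theta)*B (the GA analogue of Euler's formula).
theta = 10 degrees = 0.174533 rad
cos(10 deg) = 0.9848
sin(10 deg) = 0.1736
exp(theta*B) = 0.9848 + 0.1736*B


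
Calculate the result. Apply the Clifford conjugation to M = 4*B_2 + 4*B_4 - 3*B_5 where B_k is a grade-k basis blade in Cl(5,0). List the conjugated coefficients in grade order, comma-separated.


Clifford conjugate sign for grade k: (-1)^(k(k+1)/2)
Grade 2: (-1)^(2*3/2) = (-1)^3 = -1, coeff 4 -> -4
Grade 4: (-1)^(4*5/2) = (-1)^10 = 1, coeff 4 -> 4
Grade 5: (-1)^(5*6/2) = (-1)^15 = -1, coeff -3 -> 3
Conjugated coefficients: -4, 4, 3


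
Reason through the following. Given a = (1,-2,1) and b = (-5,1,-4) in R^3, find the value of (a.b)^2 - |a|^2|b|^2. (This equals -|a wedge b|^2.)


a . b = 1*(-5) + (-2)*1 + 1*(-4)
= -5 + (-2) + (-4) = -11
|a|^2 = 1^2 + (-2)^2 + 1^2 = 6
|b|^2 = (-5)^2 + 1^2 + (-4)^2 = 42
(a.b)^2 = (-11)^2 = 121
|a|^2 * |b|^2 = 6 * 42 = 252
Result = 121 - 252 = -131


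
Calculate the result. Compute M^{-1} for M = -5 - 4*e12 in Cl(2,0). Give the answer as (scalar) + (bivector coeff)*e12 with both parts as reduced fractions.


M = -5 - 4*e12, where e12^2 = -1.
Since M commutes with its reverse ~M = a - b*e12, M * ~M = a^2 - b^2*e12^2 = a^2 + b^2.
So M^{-1} = ~M / (a^2 + b^2) = (a - b*e12)/(a^2 + b^2).
a^2 + b^2 = 25 + 16 = 41
Scalar part = -5/41 = -5/41
Bivector coeff = 4/41 = 4/41
M^{-1} = -5/41 + 4/41*e12


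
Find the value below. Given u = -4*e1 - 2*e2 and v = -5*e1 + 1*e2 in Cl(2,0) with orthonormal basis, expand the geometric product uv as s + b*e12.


Expand: (-4*e1 - 2*e2)(-5*e1 + 1*e2)
= (-4)*(-5)*e1e1 + (-4)*1*e1e2 + (-2)*(-5)*e2e1 + (-2)*1*e2e2
Using e1^2 = e2^2 = 1, e2e1 = -e1e2:
Scalar part s = (-4)*(-5) + (-2)*1 = 20 + (-2) = 18
Bivector part b = (-4)*1 - (-2)*(-5) = -4 - 10 = -14
uv = 18 - 14*e12


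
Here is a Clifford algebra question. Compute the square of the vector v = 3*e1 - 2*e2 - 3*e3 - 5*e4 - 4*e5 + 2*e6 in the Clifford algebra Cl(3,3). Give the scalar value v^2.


v^2 = sum of c_i^2 * e_i^2
Positive signature terms (e_i^2 = +1): 3^2 + (-2)^2 + (-3)^2 = 22
Negative signature terms (e_j^2 = -1): (-5)^2 + (-4)^2 + 2^2 = 45
v^2 = 22 - 45 = -23


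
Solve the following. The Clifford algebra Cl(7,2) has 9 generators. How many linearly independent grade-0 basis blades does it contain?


Number of grade-k basis blades in Cl(p,q) with n = p + q is C(n, k).
n = 7 + 2 = 9
C(9, 0) = 9! / (0! * 9!)
= 362880 / (1 * 362880)
= 1


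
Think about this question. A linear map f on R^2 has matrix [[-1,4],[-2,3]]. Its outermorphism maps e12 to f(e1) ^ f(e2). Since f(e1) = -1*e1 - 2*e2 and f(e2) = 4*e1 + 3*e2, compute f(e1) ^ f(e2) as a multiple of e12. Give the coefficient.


The outermorphism of a linear map f sends e1^e2 to f(e1)^f(e2).
f(e1) = -1*e1 - 2*e2
f(e2) = 4*e1 + 3*e2
f(e1) ^ f(e2) = (-1*e1 - 2*e2) ^ (4*e1 + 3*e2)
= (-1)*3*e12 + (-2)*4*e21
= (-3 - (-8))*e12
= 5*e12
Coefficient = 5


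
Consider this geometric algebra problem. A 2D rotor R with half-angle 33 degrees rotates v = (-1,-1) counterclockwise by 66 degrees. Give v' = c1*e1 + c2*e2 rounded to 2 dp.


Rotor R = cos(33deg) - sin(33deg)*e12
Rotation angle theta = 2 * 33 = 66 degrees
v' = R*v*~R rotates v by theta.
cos(66deg) = 0.4067, sin(66deg) = 0.9135
v'_1 = -1*cos(66deg) - (-1)*sin(66deg)
= -1*0.4067 - (-1)*0.9135
= 0.51
v'_2 = -1*sin(66deg) + (-1)*cos(66deg)
= -1*0.9135 + (-1)*0.4067
= -1.32
v' = 0.51*e1 - 1.32*e2


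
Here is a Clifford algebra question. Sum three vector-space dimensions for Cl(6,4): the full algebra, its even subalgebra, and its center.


n = 6 + 4 = 10
Total dim = 2^10 = 1024
Even subalgebra dim = 2^9 = 512
n is even, so center dim = 1
Sum = 1024 + 512 + 1 = 1537


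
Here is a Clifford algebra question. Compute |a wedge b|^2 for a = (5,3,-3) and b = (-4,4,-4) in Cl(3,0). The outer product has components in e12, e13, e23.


a wedge b = (a1*b2 - a2*b1)*e12 + (a1*b3 - a3*b1)*e13 + (a2*b3 - a3*b2)*e23
e12 coeff: 5*4 - 3*(-4) = 20 - (-12) = 32
e13 coeff: 5*(-4) - (-3)*(-4) = -20 - 12 = -32
e23 coeff: 3*(-4) - (-3)*4 = -12 - (-12) = 0
|a wedge b|^2 = 32^2 + (-32)^2 + 0^2
= 1024 + 1024 + 0
= 2048


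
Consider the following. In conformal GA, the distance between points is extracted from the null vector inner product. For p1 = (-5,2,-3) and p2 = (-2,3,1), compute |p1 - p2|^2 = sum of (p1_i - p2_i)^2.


p1 - p2 = (-3, -1, -4)
|p1 - p2|^2 = (-3)^2 + (-1)^2 + (-4)^2
= 9 + 1 + 16
= 26


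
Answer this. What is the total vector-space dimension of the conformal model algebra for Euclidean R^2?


The conformal model of R^2 uses Cl(3,1): the 2 Euclidean generators plus two extra orthogonal generators e+ (e+^2 = +1) and e- (e-^2 = -1), from which the null vectors e0, einf are built.
Number of generators m = 2 + 2 = 4.
dim Cl(p,q) = 2^m = 2^4 = 16


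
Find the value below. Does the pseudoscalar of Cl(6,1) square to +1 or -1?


The pseudoscalar I = e1...e_n (product of all n generators) of Cl(p,q) satisfies I^2 = (-1)^(q + n(n-1)/2).
p = 6, q = 1, n = p + q = 7
n(n-1)/2 = 7 * 6 / 2 = 21
Exponent = q + n(n-1)/2 = 1 + 21 = 22
I^2 = (-1)^22 = +1


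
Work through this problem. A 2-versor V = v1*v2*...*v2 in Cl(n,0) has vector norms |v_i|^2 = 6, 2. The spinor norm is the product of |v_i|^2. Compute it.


Spinor norm N(V) = |v1|^2 * |v2|^2 * ... * |v2|^2
= 6 * 2
Running product: 6, 12
N(V) = 12


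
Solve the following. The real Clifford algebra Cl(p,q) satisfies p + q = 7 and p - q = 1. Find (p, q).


We need p + q = 7 and p - q = 1.
Adding: 2p = 7 + 1 = 8, so p = 4.
Then q = 7 - 4 = 3.
(p, q) = (4, 3)


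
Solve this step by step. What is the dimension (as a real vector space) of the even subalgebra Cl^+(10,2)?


Even subalgebra dimension = 2^(n-1)
n = 10 + 2 = 12
2^(12 - 1) = 2^11 = 2048
Verification: sum of C(12,k) for even k = 1 + 66 + 495 + 924 + 495 + 66 + 1 = 2048
Result = 2048


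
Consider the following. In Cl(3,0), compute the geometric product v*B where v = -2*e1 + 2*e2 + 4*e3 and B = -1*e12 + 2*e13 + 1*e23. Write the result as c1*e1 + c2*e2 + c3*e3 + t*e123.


vB has grade-1 (vector) and grade-3 (trivector) parts: vB = (v _| B) + (v ^ B).
Vector part <vB>_1:
  e1: -v2*b12 - v3*b13 = -(2)*(-1) - (4)*(2) = -6
  e2: v1*b12 - v3*b23 = (-2)*(-1) - (4)*(1) = -2
  e3: v1*b13 + v2*b23 = (-2)*(2) + (2)*(1) = -2
Trivector part <vB>_3:
  e123: v1*b23 - v2*b13 + v3*b12 = (-2)*(1) - (2)*(2) + (4)*(-1) = -10
vB = -6*e1 - 2*e2 - 2*e3 - 10*e123


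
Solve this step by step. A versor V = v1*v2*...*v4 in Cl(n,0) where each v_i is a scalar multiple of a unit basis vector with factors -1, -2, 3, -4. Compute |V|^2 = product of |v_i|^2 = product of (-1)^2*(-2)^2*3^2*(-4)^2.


Each vector v_i has |v_i|^2 = s_i^2
Squared scales: (-1)^2 = 1, (-2)^2 = 4, 3^2 = 9, (-4)^2 = 16
|V|^2 = 1 * 4 * 9 * 16
= 576


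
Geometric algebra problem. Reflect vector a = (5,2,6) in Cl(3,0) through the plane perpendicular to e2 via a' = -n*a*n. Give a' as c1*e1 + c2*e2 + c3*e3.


Reflection formula: a' = -n*a*n, with n = e2 (unit vector, n^2 = 1).
For reflection through hyperplane perp to e2:
The component along e2 flips sign, others stay.
a = (5, 2, 6)
a' = (5, -2, 6)
a' = 5*e1 - 2*e2 + 6*e3


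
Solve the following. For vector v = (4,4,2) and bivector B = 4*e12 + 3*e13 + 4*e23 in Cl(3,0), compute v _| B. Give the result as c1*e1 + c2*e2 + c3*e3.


Left contraction v _| B = <vB>_1 (grade-1 part of the geometric product vB).
Using e1_|e12 = e2, e2_|e12 = -e1, e1_|e13 = e3, e3_|e13 = -e1, e2_|e23 = e3, e3_|e23 = -e2:
e1 coeff: -v2*b12 - v3*b13 = -(4)*(4) - (2)*(3) = -22
e2 coeff: v1*b12 - v3*b23 = (4)*(4) - (2)*(4) = 8
e3 coeff: v1*b13 + v2*b23 = (4)*(3) + (4)*(4) = 28
v _| B = -22*e1 + 8*e2 + 28*e3


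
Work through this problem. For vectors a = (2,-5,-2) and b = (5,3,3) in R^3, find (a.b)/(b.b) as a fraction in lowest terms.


Projection coefficient = (a . b) / (b . b)
a . b = 2*5 + (-5)*3 + (-2)*3
= 10 + (-15) + (-6) = -11
b . b = 5^2 + 3^2 + 3^2
= 25 + 9 + 9 = 43
Coefficient = -11/43
In lowest terms: -11/43


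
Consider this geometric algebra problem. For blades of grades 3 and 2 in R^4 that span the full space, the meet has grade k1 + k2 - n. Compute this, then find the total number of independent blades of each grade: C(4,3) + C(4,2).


Meet grade = grade(A) + grade(B) - n
= 3 + 2 - 4 = 1
C(4,3) = 4
C(4,2) = 6
dim_A + dim_B = 4 + 6 = 10


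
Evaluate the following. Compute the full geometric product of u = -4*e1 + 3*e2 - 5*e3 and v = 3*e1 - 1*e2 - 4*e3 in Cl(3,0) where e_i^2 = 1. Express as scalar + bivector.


In Cl(3,0): e_i^2 = 1, e_ie_j = -e_je_i for i != j.
Scalar part = u . v = (-4)*3 + 3*(-1) + (-5)*(-4)
= -12 + (-3) + 20 = 5
e12 coeff = (-4)*(-1) - 3*3 = 4 - 9 = -5
e13 coeff = (-4)*(-4) - (-5)*3 = 16 - (-15) = 31
e23 coeff = 3*(-4) - (-5)*(-1) = -12 - 5 = -17
uv = 5 - 5*e12 + 31*e13 - 17*e23


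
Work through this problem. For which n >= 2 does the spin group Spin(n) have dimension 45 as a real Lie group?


dim Spin(n) = dim so(n) = n(n-1)/2.
Solve n(n-1)/2 = 45, i.e. n^2 - n - 90 = 0.
Discriminant = 1 + 8*45 = 361
n = (1 + sqrt(361))/2 = (1 + 19)/2 = 10


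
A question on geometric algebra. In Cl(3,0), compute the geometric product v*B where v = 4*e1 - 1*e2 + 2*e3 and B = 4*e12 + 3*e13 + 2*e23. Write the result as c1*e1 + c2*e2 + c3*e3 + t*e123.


vB has grade-1 (vector) and grade-3 (trivector) parts: vB = (v _| B) + (v ^ B).
Vector part <vB>_1:
  e1: -v2*b12 - v3*b13 = -(-1)*(4) - (2)*(3) = -2
  e2: v1*b12 - v3*b23 = (4)*(4) - (2)*(2) = 12
  e3: v1*b13 + v2*b23 = (4)*(3) + (-1)*(2) = 10
Trivector part <vB>_3:
  e123: v1*b23 - v2*b13 + v3*b12 = (4)*(2) - (-1)*(3) + (2)*(4) = 19
vB = -2*e1 + 12*e2 + 10*e3 + 19*e123


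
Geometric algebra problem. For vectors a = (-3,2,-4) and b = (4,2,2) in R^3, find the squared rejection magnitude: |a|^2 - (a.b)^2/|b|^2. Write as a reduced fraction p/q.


|a|^2 = (-3)^2 + 2^2 + (-4)^2 = 29
|b|^2 = 4^2 + 2^2 + 2^2 = 24
a . b = (-3)*4 + 2*2 + (-4)*2 = -16
(a.b)^2 = (-16)^2 = 256
|rej|^2 = 29 - 256/24
= (696 - 256)/24
= 440/24
In lowest terms: 55/3


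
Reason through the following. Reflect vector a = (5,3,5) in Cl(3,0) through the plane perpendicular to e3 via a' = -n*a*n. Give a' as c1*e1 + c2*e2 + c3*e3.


Reflection formula: a' = -n*a*n, with n = e3 (unit vector, n^2 = 1).
For reflection through hyperplane perp to e3:
The component along e3 flips sign, others stay.
a = (5, 3, 5)
a' = (5, 3, -5)
a' = 5*e1 + 3*e2 - 5*e3


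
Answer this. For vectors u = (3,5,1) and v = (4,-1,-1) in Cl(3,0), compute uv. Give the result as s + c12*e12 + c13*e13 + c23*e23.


In Cl(3,0): e_i^2 = 1, e_ie_j = -e_je_i for i != j.
Scalar part = u . v = 3*4 + 5*(-1) + 1*(-1)
= 12 + (-5) + (-1) = 6
e12 coeff = 3*(-1) - 5*4 = -3 - 20 = -23
e13 coeff = 3*(-1) - 1*4 = -3 - 4 = -7
e23 coeff = 5*(-1) - 1*(-1) = -5 - (-1) = -4
uv = 6 - 23*e12 - 7*e13 - 4*e23


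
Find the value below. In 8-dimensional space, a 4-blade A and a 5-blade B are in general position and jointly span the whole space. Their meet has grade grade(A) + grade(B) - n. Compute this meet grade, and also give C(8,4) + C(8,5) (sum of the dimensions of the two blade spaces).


Meet grade = grade(A) + grade(B) - n
= 4 + 5 - 8 = 1
C(8,4) = 70
C(8,5) = 56
dim_A + dim_B = 70 + 56 = 126


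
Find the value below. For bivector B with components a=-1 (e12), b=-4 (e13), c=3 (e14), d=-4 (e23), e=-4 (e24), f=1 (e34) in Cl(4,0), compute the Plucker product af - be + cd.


Plucker relation: af - be + cd
a*f = (-1)*1 = -1
b*e = (-4)*(-4) = 16
c*d = 3*(-4) = -12
af - be + cd = -1 - 16 + (-12)
= -29


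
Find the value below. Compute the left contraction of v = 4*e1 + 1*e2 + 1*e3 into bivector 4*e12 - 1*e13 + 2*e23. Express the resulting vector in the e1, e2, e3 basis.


Left contraction v _| B = <vB>_1 (grade-1 part of the geometric product vB).
Using e1_|e12 = e2, e2_|e12 = -e1, e1_|e13 = e3, e3_|e13 = -e1, e2_|e23 = e3, e3_|e23 = -e2:
e1 coeff: -v2*b12 - v3*b13 = -(1)*(4) - (1)*(-1) = -3
e2 coeff: v1*b12 - v3*b23 = (4)*(4) - (1)*(2) = 14
e3 coeff: v1*b13 + v2*b23 = (4)*(-1) + (1)*(2) = -2
v _| B = -3*e1 + 14*e2 - 2*e3


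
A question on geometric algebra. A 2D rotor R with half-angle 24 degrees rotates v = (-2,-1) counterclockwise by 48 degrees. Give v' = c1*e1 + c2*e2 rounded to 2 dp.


Rotor R = cos(24deg) - sin(24deg)*e12
Rotation angle theta = 2 * 24 = 48 degrees
v' = R*v*~R rotates v by theta.
cos(48deg) = 0.6691, sin(48deg) = 0.7431
v'_1 = -2*cos(48deg) - (-1)*sin(48deg)
= -2*0.6691 - (-1)*0.7431
= -0.60
v'_2 = -2*sin(48deg) + (-1)*cos(48deg)
= -2*0.7431 + (-1)*0.6691
= -2.16
v' = -0.60*e1 - 2.16*e2


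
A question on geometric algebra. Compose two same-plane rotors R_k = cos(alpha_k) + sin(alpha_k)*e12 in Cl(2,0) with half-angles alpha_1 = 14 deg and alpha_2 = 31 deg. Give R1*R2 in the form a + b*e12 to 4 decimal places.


Same-plane rotors commute and their half-angles add:
R1*R2 = cos(a1 + a2) + sin(a1 + a2)*e12.
a1 + a2 = 14 + 31 = 45 deg
cos(45 deg) = 0.7071
sin(45 deg) = 0.7071
R1*R2 = 0.7071 + 0.7071*e12


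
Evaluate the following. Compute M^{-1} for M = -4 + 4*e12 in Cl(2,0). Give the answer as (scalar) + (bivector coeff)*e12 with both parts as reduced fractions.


M = -4 + 4*e12, where e12^2 = -1.
Since M commutes with its reverse ~M = a - b*e12, M * ~M = a^2 - b^2*e12^2 = a^2 + b^2.
So M^{-1} = ~M / (a^2 + b^2) = (a - b*e12)/(a^2 + b^2).
a^2 + b^2 = 16 + 16 = 32
Scalar part = -4/32 = -1/8
Bivector coeff = -4/32 = -1/8
M^{-1} = -1/8 - 1/8*e12


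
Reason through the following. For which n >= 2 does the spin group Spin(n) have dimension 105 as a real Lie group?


dim Spin(n) = dim so(n) = n(n-1)/2.
Solve n(n-1)/2 = 105, i.e. n^2 - n - 210 = 0.
Discriminant = 1 + 8*105 = 841
n = (1 + sqrt(841))/2 = (1 + 29)/2 = 15


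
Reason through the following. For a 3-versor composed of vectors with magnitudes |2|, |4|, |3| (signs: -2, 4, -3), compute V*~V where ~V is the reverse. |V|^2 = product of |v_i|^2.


Each vector v_i has |v_i|^2 = s_i^2
Squared scales: (-2)^2 = 4, 4^2 = 16, (-3)^2 = 9
|V|^2 = 4 * 16 * 9
= 576


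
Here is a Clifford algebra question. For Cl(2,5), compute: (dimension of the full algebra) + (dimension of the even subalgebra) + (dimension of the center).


n = 2 + 5 = 7
Total dim = 2^7 = 128
Even subalgebra dim = 2^6 = 64
n is odd, so center dim = 2
Sum = 128 + 64 + 2 = 194


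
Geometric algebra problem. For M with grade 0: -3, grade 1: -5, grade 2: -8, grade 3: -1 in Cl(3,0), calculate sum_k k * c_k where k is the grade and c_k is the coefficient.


Grade-weighted sum = sum of grade_k * coefficient_k
0*(-3) = 0
1*(-5) = -5
2*(-8) = -16
3*(-1) = -3
Total = 0 + (-5) + (-16) + (-3) = -24


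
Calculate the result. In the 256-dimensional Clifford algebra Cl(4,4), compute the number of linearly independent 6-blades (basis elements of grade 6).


Number of grade-k basis blades in Cl(p,q) with n = p + q is C(n, k).
n = 4 + 4 = 8
C(8, 6) = 8! / (6! * 2!)
= 40320 / (720 * 2)
= 28


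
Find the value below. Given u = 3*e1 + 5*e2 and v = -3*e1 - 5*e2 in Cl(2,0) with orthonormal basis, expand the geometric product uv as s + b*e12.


Expand: (3*e1 + 5*e2)(-3*e1 - 5*e2)
= 3*(-3)*e1e1 + 3*(-5)*e1e2 + 5*(-3)*e2e1 + 5*(-5)*e2e2
Using e1^2 = e2^2 = 1, e2e1 = -e1e2:
Scalar part s = 3*(-3) + 5*(-5) = -9 + (-25) = -34
Bivector part b = 3*(-5) - 5*(-3) = -15 - (-15) = 0
uv = -34 + 0*e12


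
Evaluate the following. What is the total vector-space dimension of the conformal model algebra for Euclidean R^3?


The conformal model of R^3 uses Cl(4,1): the 3 Euclidean generators plus two extra orthogonal generators e+ (e+^2 = +1) and e- (e-^2 = -1), from which the null vectors e0, einf are built.
Number of generators m = 3 + 2 = 5.
dim Cl(p,q) = 2^m = 2^5 = 32


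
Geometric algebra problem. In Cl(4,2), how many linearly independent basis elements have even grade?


Even subalgebra dimension = 2^(n-1)
n = 4 + 2 = 6
2^(6 - 1) = 2^5 = 32
Verification: sum of C(6,k) for even k = 1 + 15 + 15 + 1 = 32
Result = 32


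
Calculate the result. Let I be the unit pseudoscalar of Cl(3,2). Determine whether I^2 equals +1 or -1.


The pseudoscalar I = e1...e_n (product of all n generators) of Cl(p,q) satisfies I^2 = (-1)^(q + n(n-1)/2).
p = 3, q = 2, n = p + q = 5
n(n-1)/2 = 5 * 4 / 2 = 10
Exponent = q + n(n-1)/2 = 2 + 10 = 12
I^2 = (-1)^12 = +1


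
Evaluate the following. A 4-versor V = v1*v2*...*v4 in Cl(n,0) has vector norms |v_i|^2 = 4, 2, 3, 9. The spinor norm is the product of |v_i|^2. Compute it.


Spinor norm N(V) = |v1|^2 * |v2|^2 * ... * |v4|^2
= 4 * 2 * 3 * 9
Running product: 4, 8, 24, 216
N(V) = 216


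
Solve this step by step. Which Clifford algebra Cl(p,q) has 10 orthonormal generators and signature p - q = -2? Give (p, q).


We need p + q = 10 and p - q = -2.
Adding: 2p = 10 + (-2) = 8, so p = 4.
Then q = 10 - 4 = 6.
(p, q) = (4, 6)


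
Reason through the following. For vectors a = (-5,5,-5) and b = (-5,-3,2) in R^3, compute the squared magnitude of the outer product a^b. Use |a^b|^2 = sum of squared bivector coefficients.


a wedge b = (a1*b2 - a2*b1)*e12 + (a1*b3 - a3*b1)*e13 + (a2*b3 - a3*b2)*e23
e12 coeff: (-5)*(-3) - 5*(-5) = 15 - (-25) = 40
e13 coeff: (-5)*2 - (-5)*(-5) = -10 - 25 = -35
e23 coeff: 5*2 - (-5)*(-3) = 10 - 15 = -5
|a wedge b|^2 = 40^2 + (-35)^2 + (-5)^2
= 1600 + 1225 + 25
= 2850


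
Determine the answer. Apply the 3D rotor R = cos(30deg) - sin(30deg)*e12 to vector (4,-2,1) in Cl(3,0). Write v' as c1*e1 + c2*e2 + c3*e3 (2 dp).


Rotor R = cos(30deg) - sin(30deg)*e12
Rotation angle theta = 2 * 30 = 60 degrees in the e12 plane (e1 -> e2).
The component perpendicular to the plane (e3) is invariant: v'_3 = v3 = 1.00
cos(60deg) = 0.5000, sin(60deg) = 0.8660
v'_1 = v1*cos(theta) - v2*sin(theta) = 4*0.5000 - (-2)*0.8660 = 3.73
v'_2 = v1*sin(theta) + v2*cos(theta) = 4*0.8660 + (-2)*0.5000 = 2.46
v' = 3.73*e1 + 2.46*e2 + 1.00*e3


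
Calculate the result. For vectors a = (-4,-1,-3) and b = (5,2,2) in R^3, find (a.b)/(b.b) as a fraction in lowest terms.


Projection coefficient = (a . b) / (b . b)
a . b = (-4)*5 + (-1)*2 + (-3)*2
= -20 + (-2) + (-6) = -28
b . b = 5^2 + 2^2 + 2^2
= 25 + 4 + 4 = 33
Coefficient = -28/33
In lowest terms: -28/33


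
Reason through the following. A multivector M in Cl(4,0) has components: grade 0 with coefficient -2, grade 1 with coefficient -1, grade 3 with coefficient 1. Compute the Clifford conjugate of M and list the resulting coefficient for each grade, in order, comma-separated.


Clifford conjugate sign for grade k: (-1)^(k(k+1)/2)
Grade 0: (-1)^(0*1/2) = (-1)^0 = 1, coeff -2 -> -2
Grade 1: (-1)^(1*2/2) = (-1)^1 = -1, coeff -1 -> 1
Grade 3: (-1)^(3*4/2) = (-1)^6 = 1, coeff 1 -> 1
Conjugated coefficients: -2, 1, 1


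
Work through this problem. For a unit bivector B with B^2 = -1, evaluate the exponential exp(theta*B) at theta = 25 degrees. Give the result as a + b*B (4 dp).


For a unit bivector B with B^2 = -1, the exponential series gives
e^(theta*B) = cos(theta) + sin(theta)*B (the GA analogue of Euler's formula).
theta = 25 degrees = 0.436332 rad
cos(25 deg) = 0.9063
sin(25 deg) = 0.4226
exp(theta*B) = 0.9063 + 0.4226*B


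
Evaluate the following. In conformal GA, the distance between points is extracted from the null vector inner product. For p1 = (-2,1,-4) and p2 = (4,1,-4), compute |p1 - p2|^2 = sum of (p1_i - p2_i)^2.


p1 - p2 = (-6, 0, 0)
|p1 - p2|^2 = (-6)^2 + 0^2 + 0^2
= 36 + 0 + 0
= 36


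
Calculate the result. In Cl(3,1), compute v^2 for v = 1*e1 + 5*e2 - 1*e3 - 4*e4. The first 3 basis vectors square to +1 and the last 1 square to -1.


v^2 = sum of c_i^2 * e_i^2
Positive signature terms (e_i^2 = +1): 1^2 + 5^2 + (-1)^2 = 27
Negative signature terms (e_j^2 = -1): (-4)^2 = 16
v^2 = 27 - 16 = 11


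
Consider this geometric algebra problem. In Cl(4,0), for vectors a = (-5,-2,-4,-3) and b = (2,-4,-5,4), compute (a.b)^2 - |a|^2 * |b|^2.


a . b = (-5)*2 + (-2)*(-4) + (-4)*(-5) + (-3)*4
= -10 + 8 + 20 + (-12) = 6
|a|^2 = (-5)^2 + (-2)^2 + (-4)^2 + (-3)^2 = 54
|b|^2 = 2^2 + (-4)^2 + (-5)^2 + 4^2 = 61
(a.b)^2 = 6^2 = 36
|a|^2 * |b|^2 = 54 * 61 = 3294
Result = 36 - 3294 = -3258


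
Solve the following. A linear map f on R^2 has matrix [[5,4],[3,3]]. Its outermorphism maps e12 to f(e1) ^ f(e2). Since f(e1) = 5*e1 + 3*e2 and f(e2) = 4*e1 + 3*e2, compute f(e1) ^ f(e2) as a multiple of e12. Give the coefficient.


The outermorphism of a linear map f sends e1^e2 to f(e1)^f(e2).
f(e1) = 5*e1 + 3*e2
f(e2) = 4*e1 + 3*e2
f(e1) ^ f(e2) = (5*e1 + 3*e2) ^ (4*e1 + 3*e2)
= 5*3*e12 + 3*4*e21
= (15 - 12)*e12
= 3*e12
Coefficient = 3


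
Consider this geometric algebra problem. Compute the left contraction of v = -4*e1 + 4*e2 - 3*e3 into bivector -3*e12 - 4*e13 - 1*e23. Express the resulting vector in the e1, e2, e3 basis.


Left contraction v _| B = <vB>_1 (grade-1 part of the geometric product vB).
Using e1_|e12 = e2, e2_|e12 = -e1, e1_|e13 = e3, e3_|e13 = -e1, e2_|e23 = e3, e3_|e23 = -e2:
e1 coeff: -v2*b12 - v3*b13 = -(4)*(-3) - (-3)*(-4) = 0
e2 coeff: v1*b12 - v3*b23 = (-4)*(-3) - (-3)*(-1) = 9
e3 coeff: v1*b13 + v2*b23 = (-4)*(-4) + (4)*(-1) = 12
v _| B = 0*e1 + 9*e2 + 12*e3


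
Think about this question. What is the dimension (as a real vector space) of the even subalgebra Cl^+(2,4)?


Even subalgebra dimension = 2^(n-1)
n = 2 + 4 = 6
2^(6 - 1) = 2^5 = 32
Verification: sum of C(6,k) for even k = 1 + 15 + 15 + 1 = 32
Result = 32


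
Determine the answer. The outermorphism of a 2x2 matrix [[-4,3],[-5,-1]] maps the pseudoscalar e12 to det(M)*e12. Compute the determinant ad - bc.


The outermorphism of a linear map f sends e1^e2 to f(e1)^f(e2).
f(e1) = -4*e1 - 5*e2
f(e2) = 3*e1 - 1*e2
f(e1) ^ f(e2) = (-4*e1 - 5*e2) ^ (3*e1 - 1*e2)
= (-4)*(-1)*e12 + (-5)*3*e21
= (4 - (-15))*e12
= 19*e12
Coefficient = 19


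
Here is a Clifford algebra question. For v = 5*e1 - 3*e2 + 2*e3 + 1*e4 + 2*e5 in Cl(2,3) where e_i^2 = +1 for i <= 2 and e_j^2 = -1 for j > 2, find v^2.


v^2 = sum of c_i^2 * e_i^2
Positive signature terms (e_i^2 = +1): 5^2 + (-3)^2 = 34
Negative signature terms (e_j^2 = -1): 2^2 + 1^2 + 2^2 = 9
v^2 = 34 - 9 = 25


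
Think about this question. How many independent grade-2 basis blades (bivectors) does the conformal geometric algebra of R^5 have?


The conformal model of R^5 uses Cl(6,1) with m = 5 + 2 = 7 generators.
Number of grade-2 blades = C(m, 2) = C(7, 2)
= 7*6/2 = 21


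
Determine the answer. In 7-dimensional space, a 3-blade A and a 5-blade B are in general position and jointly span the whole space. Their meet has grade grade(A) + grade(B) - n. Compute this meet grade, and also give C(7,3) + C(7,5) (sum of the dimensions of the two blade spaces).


Meet grade = grade(A) + grade(B) - n
= 3 + 5 - 7 = 1
C(7,3) = 35
C(7,5) = 21
dim_A + dim_B = 35 + 21 = 56


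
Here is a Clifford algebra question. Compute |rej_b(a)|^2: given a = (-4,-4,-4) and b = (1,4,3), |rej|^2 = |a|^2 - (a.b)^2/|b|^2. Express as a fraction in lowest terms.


|a|^2 = (-4)^2 + (-4)^2 + (-4)^2 = 48
|b|^2 = 1^2 + 4^2 + 3^2 = 26
a . b = (-4)*1 + (-4)*4 + (-4)*3 = -32
(a.b)^2 = (-32)^2 = 1024
|rej|^2 = 48 - 1024/26
= (1248 - 1024)/26
= 224/26
In lowest terms: 112/13


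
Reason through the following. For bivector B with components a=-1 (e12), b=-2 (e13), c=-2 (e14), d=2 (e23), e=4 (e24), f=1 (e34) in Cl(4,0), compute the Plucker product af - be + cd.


Plucker relation: af - be + cd
a*f = (-1)*1 = -1
b*e = (-2)*4 = -8
c*d = (-2)*2 = -4
af - be + cd = -1 - (-8) + (-4)
= 3


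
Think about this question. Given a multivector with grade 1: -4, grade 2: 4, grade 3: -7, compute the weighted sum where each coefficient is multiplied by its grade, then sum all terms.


Grade-weighted sum = sum of grade_k * coefficient_k
1*(-4) = -4
2*4 = 8
3*(-7) = -21
Total = -4 + 8 + (-21) = -17


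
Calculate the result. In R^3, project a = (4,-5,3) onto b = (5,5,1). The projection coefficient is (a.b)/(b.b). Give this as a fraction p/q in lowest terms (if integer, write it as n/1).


Projection coefficient = (a . b) / (b . b)
a . b = 4*5 + (-5)*5 + 3*1
= 20 + (-25) + 3 = -2
b . b = 5^2 + 5^2 + 1^2
= 25 + 25 + 1 = 51
Coefficient = -2/51
In lowest terms: -2/51


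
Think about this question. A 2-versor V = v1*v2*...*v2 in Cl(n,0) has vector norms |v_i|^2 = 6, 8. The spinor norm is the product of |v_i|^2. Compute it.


Spinor norm N(V) = |v1|^2 * |v2|^2 * ... * |v2|^2
= 6 * 8
Running product: 6, 48
N(V) = 48


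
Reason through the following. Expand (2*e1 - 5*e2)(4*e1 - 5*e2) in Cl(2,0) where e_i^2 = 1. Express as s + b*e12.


Expand: (2*e1 - 5*e2)(4*e1 - 5*e2)
= 2*4*e1e1 + 2*(-5)*e1e2 + (-5)*4*e2e1 + (-5)*(-5)*e2e2
Using e1^2 = e2^2 = 1, e2e1 = -e1e2:
Scalar part s = 2*4 + (-5)*(-5) = 8 + 25 = 33
Bivector part b = 2*(-5) - (-5)*4 = -10 - (-20) = 10
uv = 33 + 10*e12


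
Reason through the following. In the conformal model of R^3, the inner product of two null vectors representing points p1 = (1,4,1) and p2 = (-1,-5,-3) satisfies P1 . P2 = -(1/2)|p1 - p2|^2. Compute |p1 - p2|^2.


p1 - p2 = (2, 9, 4)
|p1 - p2|^2 = 2^2 + 9^2 + 4^2
= 4 + 81 + 16
= 101


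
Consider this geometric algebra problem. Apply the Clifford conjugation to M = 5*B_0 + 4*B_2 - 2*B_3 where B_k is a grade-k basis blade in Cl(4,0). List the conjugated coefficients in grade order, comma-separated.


Clifford conjugate sign for grade k: (-1)^(k(k+1)/2)
Grade 0: (-1)^(0*1/2) = (-1)^0 = 1, coeff 5 -> 5
Grade 2: (-1)^(2*3/2) = (-1)^3 = -1, coeff 4 -> -4
Grade 3: (-1)^(3*4/2) = (-1)^6 = 1, coeff -2 -> -2
Conjugated coefficients: 5, -4, -2


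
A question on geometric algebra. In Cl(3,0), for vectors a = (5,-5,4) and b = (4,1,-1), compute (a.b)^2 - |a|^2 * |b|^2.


a . b = 5*4 + (-5)*1 + 4*(-1)
= 20 + (-5) + (-4) = 11
|a|^2 = 5^2 + (-5)^2 + 4^2 = 66
|b|^2 = 4^2 + 1^2 + (-1)^2 = 18
(a.b)^2 = 11^2 = 121
|a|^2 * |b|^2 = 66 * 18 = 1188
Result = 121 - 1188 = -1067


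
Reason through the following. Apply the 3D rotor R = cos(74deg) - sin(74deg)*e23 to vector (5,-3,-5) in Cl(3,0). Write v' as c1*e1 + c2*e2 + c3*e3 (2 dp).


Rotor R = cos(74deg) - sin(74deg)*e23
Rotation angle theta = 2 * 74 = 148 degrees in the e23 plane (e2 -> e3).
The component perpendicular to the plane (e1) is invariant: v'_1 = v1 = 5.00
cos(148deg) = -0.8480, sin(148deg) = 0.5299
v'_2 = v2*cos(theta) - v3*sin(theta) = -3*(-0.8480) - (-5)*0.5299 = 5.19
v'_3 = v2*sin(theta) + v3*cos(theta) = -3*0.5299 + (-5)*(-0.8480) = 2.65
v' = 5.00*e1 + 5.19*e2 + 2.65*e3
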